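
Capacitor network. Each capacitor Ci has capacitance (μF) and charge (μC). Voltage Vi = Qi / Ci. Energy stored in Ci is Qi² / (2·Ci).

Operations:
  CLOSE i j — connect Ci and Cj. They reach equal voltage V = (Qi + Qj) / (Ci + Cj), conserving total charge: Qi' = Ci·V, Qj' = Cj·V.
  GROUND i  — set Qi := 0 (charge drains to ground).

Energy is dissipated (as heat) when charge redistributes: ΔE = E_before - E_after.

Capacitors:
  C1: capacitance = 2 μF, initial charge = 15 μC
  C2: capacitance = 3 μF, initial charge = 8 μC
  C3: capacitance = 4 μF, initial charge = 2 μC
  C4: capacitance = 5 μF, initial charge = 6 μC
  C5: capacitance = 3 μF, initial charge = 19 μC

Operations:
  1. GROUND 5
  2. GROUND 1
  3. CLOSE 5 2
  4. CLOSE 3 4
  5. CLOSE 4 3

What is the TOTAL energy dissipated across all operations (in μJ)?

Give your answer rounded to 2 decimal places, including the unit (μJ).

Answer: 122.29 μJ

Derivation:
Initial: C1(2μF, Q=15μC, V=7.50V), C2(3μF, Q=8μC, V=2.67V), C3(4μF, Q=2μC, V=0.50V), C4(5μF, Q=6μC, V=1.20V), C5(3μF, Q=19μC, V=6.33V)
Op 1: GROUND 5: Q5=0; energy lost=60.167
Op 2: GROUND 1: Q1=0; energy lost=56.250
Op 3: CLOSE 5-2: Q_total=8.00, C_total=6.00, V=1.33; Q5=4.00, Q2=4.00; dissipated=5.333
Op 4: CLOSE 3-4: Q_total=8.00, C_total=9.00, V=0.89; Q3=3.56, Q4=4.44; dissipated=0.544
Op 5: CLOSE 4-3: Q_total=8.00, C_total=9.00, V=0.89; Q4=4.44, Q3=3.56; dissipated=0.000
Total dissipated: 122.294 μJ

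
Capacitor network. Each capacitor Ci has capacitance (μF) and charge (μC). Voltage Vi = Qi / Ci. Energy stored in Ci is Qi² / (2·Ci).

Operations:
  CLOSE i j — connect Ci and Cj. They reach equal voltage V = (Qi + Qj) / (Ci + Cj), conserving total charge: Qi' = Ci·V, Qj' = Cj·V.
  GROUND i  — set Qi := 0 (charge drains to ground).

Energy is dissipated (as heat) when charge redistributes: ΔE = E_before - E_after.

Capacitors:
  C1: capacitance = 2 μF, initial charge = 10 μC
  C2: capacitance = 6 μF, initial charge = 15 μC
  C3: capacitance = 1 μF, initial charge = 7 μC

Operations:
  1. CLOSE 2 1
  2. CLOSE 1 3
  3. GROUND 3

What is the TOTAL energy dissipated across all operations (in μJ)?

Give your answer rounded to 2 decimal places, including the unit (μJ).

Answer: 19.45 μJ

Derivation:
Initial: C1(2μF, Q=10μC, V=5.00V), C2(6μF, Q=15μC, V=2.50V), C3(1μF, Q=7μC, V=7.00V)
Op 1: CLOSE 2-1: Q_total=25.00, C_total=8.00, V=3.12; Q2=18.75, Q1=6.25; dissipated=4.688
Op 2: CLOSE 1-3: Q_total=13.25, C_total=3.00, V=4.42; Q1=8.83, Q3=4.42; dissipated=5.005
Op 3: GROUND 3: Q3=0; energy lost=9.753
Total dissipated: 19.446 μJ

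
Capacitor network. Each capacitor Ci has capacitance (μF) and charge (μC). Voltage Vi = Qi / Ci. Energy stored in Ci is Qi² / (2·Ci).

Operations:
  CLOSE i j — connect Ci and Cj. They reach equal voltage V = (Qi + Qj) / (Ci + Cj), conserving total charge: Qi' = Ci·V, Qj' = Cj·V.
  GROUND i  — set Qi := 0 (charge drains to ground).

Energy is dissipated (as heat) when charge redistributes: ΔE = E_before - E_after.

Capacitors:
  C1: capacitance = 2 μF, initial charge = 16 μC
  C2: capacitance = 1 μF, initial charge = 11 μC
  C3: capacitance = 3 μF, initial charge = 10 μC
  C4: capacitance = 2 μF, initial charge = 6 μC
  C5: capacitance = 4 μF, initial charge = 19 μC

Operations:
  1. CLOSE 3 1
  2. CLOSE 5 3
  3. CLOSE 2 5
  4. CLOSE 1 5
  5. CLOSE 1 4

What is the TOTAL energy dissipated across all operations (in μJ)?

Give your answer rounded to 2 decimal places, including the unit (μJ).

Initial: C1(2μF, Q=16μC, V=8.00V), C2(1μF, Q=11μC, V=11.00V), C3(3μF, Q=10μC, V=3.33V), C4(2μF, Q=6μC, V=3.00V), C5(4μF, Q=19μC, V=4.75V)
Op 1: CLOSE 3-1: Q_total=26.00, C_total=5.00, V=5.20; Q3=15.60, Q1=10.40; dissipated=13.067
Op 2: CLOSE 5-3: Q_total=34.60, C_total=7.00, V=4.94; Q5=19.77, Q3=14.83; dissipated=0.174
Op 3: CLOSE 2-5: Q_total=30.77, C_total=5.00, V=6.15; Q2=6.15, Q5=24.62; dissipated=14.676
Op 4: CLOSE 1-5: Q_total=35.02, C_total=6.00, V=5.84; Q1=11.67, Q5=23.34; dissipated=0.607
Op 5: CLOSE 1-4: Q_total=17.67, C_total=4.00, V=4.42; Q1=8.84, Q4=8.84; dissipated=4.022
Total dissipated: 32.545 μJ

Answer: 32.54 μJ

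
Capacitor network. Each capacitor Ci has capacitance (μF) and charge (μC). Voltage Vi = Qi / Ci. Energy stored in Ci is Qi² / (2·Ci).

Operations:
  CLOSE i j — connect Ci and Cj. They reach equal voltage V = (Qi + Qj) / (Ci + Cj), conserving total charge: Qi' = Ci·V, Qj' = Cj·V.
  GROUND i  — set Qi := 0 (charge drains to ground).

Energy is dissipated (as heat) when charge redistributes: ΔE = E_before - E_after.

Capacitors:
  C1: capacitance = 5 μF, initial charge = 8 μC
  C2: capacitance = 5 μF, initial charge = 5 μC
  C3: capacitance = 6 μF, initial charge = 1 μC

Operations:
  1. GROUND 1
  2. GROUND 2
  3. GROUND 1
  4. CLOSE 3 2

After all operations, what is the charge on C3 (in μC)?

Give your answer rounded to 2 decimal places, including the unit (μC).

Answer: 0.55 μC

Derivation:
Initial: C1(5μF, Q=8μC, V=1.60V), C2(5μF, Q=5μC, V=1.00V), C3(6μF, Q=1μC, V=0.17V)
Op 1: GROUND 1: Q1=0; energy lost=6.400
Op 2: GROUND 2: Q2=0; energy lost=2.500
Op 3: GROUND 1: Q1=0; energy lost=0.000
Op 4: CLOSE 3-2: Q_total=1.00, C_total=11.00, V=0.09; Q3=0.55, Q2=0.45; dissipated=0.038
Final charges: Q1=0.00, Q2=0.45, Q3=0.55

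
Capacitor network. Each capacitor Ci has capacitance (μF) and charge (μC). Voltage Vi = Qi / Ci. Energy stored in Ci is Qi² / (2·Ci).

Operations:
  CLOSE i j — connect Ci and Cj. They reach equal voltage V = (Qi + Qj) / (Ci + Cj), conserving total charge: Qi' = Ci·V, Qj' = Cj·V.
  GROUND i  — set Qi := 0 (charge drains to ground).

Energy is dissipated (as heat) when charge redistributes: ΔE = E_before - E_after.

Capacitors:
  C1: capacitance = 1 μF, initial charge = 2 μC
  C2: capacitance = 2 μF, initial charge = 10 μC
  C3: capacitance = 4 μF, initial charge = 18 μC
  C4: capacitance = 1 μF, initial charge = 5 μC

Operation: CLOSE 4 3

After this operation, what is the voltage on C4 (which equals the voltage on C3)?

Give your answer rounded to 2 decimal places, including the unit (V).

Answer: 4.60 V

Derivation:
Initial: C1(1μF, Q=2μC, V=2.00V), C2(2μF, Q=10μC, V=5.00V), C3(4μF, Q=18μC, V=4.50V), C4(1μF, Q=5μC, V=5.00V)
Op 1: CLOSE 4-3: Q_total=23.00, C_total=5.00, V=4.60; Q4=4.60, Q3=18.40; dissipated=0.100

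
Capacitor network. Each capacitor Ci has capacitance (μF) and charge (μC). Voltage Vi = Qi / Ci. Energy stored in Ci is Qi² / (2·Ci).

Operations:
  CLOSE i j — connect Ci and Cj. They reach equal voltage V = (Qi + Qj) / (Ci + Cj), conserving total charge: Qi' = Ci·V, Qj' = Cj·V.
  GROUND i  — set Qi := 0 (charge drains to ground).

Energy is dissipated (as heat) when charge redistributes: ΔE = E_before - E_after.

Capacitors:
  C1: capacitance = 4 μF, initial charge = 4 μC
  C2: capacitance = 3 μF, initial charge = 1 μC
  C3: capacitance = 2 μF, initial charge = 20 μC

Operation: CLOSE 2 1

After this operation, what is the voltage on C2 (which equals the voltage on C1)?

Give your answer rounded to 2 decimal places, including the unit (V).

Answer: 0.71 V

Derivation:
Initial: C1(4μF, Q=4μC, V=1.00V), C2(3μF, Q=1μC, V=0.33V), C3(2μF, Q=20μC, V=10.00V)
Op 1: CLOSE 2-1: Q_total=5.00, C_total=7.00, V=0.71; Q2=2.14, Q1=2.86; dissipated=0.381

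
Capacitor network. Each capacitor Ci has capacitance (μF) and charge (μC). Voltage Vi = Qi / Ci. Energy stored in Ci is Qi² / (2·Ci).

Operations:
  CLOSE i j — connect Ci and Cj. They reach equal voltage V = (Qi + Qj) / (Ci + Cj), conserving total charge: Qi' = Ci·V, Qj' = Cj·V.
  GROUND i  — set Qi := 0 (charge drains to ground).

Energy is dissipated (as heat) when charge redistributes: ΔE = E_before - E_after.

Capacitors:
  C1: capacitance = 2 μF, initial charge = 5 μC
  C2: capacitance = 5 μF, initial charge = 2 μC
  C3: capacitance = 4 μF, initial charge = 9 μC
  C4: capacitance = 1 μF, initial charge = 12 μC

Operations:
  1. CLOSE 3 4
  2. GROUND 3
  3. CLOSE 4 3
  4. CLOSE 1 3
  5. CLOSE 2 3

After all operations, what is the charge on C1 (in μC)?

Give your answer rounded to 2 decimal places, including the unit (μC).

Initial: C1(2μF, Q=5μC, V=2.50V), C2(5μF, Q=2μC, V=0.40V), C3(4μF, Q=9μC, V=2.25V), C4(1μF, Q=12μC, V=12.00V)
Op 1: CLOSE 3-4: Q_total=21.00, C_total=5.00, V=4.20; Q3=16.80, Q4=4.20; dissipated=38.025
Op 2: GROUND 3: Q3=0; energy lost=35.280
Op 3: CLOSE 4-3: Q_total=4.20, C_total=5.00, V=0.84; Q4=0.84, Q3=3.36; dissipated=7.056
Op 4: CLOSE 1-3: Q_total=8.36, C_total=6.00, V=1.39; Q1=2.79, Q3=5.57; dissipated=1.837
Op 5: CLOSE 2-3: Q_total=7.57, C_total=9.00, V=0.84; Q2=4.21, Q3=3.37; dissipated=1.096
Final charges: Q1=2.79, Q2=4.21, Q3=3.37, Q4=0.84

Answer: 2.79 μC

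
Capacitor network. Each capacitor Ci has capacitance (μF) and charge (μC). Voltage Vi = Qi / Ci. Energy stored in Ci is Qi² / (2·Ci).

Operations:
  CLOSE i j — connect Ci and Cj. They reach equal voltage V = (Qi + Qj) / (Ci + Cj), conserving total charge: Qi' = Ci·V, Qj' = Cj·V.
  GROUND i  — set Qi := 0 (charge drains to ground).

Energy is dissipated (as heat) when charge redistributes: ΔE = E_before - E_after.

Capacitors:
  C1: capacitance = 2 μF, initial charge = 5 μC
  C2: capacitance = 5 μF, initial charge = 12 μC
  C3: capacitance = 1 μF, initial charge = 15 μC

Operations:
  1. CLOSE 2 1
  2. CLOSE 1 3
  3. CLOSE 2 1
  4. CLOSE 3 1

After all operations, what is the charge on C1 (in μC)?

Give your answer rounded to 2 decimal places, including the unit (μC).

Initial: C1(2μF, Q=5μC, V=2.50V), C2(5μF, Q=12μC, V=2.40V), C3(1μF, Q=15μC, V=15.00V)
Op 1: CLOSE 2-1: Q_total=17.00, C_total=7.00, V=2.43; Q2=12.14, Q1=4.86; dissipated=0.007
Op 2: CLOSE 1-3: Q_total=19.86, C_total=3.00, V=6.62; Q1=13.24, Q3=6.62; dissipated=52.680
Op 3: CLOSE 2-1: Q_total=25.38, C_total=7.00, V=3.63; Q2=18.13, Q1=7.25; dissipated=12.543
Op 4: CLOSE 3-1: Q_total=13.87, C_total=3.00, V=4.62; Q3=4.62, Q1=9.25; dissipated=2.986
Final charges: Q1=9.25, Q2=18.13, Q3=4.62

Answer: 9.25 μC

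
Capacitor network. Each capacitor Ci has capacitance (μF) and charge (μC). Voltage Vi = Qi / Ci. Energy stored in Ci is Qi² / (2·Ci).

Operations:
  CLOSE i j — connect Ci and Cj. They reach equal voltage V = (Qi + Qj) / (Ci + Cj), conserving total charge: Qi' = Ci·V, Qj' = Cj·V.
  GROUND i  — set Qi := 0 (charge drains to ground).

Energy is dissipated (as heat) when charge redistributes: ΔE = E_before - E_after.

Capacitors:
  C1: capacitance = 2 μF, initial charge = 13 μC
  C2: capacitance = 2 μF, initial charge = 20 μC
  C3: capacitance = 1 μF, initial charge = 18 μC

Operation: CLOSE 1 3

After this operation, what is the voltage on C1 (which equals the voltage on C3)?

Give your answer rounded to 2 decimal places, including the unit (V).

Answer: 10.33 V

Derivation:
Initial: C1(2μF, Q=13μC, V=6.50V), C2(2μF, Q=20μC, V=10.00V), C3(1μF, Q=18μC, V=18.00V)
Op 1: CLOSE 1-3: Q_total=31.00, C_total=3.00, V=10.33; Q1=20.67, Q3=10.33; dissipated=44.083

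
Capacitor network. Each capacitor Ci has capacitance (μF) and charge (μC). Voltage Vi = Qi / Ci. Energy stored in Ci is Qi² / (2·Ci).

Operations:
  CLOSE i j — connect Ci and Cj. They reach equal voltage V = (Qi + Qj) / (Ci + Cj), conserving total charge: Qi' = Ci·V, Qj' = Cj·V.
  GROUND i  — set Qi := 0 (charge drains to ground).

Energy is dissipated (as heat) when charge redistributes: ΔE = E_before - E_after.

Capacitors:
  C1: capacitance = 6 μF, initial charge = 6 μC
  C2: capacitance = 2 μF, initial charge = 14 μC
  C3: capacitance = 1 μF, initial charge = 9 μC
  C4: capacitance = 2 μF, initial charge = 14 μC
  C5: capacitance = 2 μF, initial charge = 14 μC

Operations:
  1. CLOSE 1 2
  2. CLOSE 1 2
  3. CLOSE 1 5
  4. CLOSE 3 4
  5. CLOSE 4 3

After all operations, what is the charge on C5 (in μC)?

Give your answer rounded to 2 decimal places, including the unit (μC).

Initial: C1(6μF, Q=6μC, V=1.00V), C2(2μF, Q=14μC, V=7.00V), C3(1μF, Q=9μC, V=9.00V), C4(2μF, Q=14μC, V=7.00V), C5(2μF, Q=14μC, V=7.00V)
Op 1: CLOSE 1-2: Q_total=20.00, C_total=8.00, V=2.50; Q1=15.00, Q2=5.00; dissipated=27.000
Op 2: CLOSE 1-2: Q_total=20.00, C_total=8.00, V=2.50; Q1=15.00, Q2=5.00; dissipated=0.000
Op 3: CLOSE 1-5: Q_total=29.00, C_total=8.00, V=3.62; Q1=21.75, Q5=7.25; dissipated=15.188
Op 4: CLOSE 3-4: Q_total=23.00, C_total=3.00, V=7.67; Q3=7.67, Q4=15.33; dissipated=1.333
Op 5: CLOSE 4-3: Q_total=23.00, C_total=3.00, V=7.67; Q4=15.33, Q3=7.67; dissipated=0.000
Final charges: Q1=21.75, Q2=5.00, Q3=7.67, Q4=15.33, Q5=7.25

Answer: 7.25 μC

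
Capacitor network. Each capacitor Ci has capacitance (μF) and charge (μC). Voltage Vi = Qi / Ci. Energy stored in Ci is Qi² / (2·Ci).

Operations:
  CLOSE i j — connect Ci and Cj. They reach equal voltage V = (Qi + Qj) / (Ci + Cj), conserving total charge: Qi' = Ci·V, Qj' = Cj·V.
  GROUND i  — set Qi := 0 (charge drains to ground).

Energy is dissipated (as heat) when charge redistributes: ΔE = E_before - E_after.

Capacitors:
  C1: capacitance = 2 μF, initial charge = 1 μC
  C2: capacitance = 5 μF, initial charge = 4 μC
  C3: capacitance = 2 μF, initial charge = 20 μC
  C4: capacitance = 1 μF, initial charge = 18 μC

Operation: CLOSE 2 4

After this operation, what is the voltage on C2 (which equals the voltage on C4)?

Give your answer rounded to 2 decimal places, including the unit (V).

Initial: C1(2μF, Q=1μC, V=0.50V), C2(5μF, Q=4μC, V=0.80V), C3(2μF, Q=20μC, V=10.00V), C4(1μF, Q=18μC, V=18.00V)
Op 1: CLOSE 2-4: Q_total=22.00, C_total=6.00, V=3.67; Q2=18.33, Q4=3.67; dissipated=123.267

Answer: 3.67 V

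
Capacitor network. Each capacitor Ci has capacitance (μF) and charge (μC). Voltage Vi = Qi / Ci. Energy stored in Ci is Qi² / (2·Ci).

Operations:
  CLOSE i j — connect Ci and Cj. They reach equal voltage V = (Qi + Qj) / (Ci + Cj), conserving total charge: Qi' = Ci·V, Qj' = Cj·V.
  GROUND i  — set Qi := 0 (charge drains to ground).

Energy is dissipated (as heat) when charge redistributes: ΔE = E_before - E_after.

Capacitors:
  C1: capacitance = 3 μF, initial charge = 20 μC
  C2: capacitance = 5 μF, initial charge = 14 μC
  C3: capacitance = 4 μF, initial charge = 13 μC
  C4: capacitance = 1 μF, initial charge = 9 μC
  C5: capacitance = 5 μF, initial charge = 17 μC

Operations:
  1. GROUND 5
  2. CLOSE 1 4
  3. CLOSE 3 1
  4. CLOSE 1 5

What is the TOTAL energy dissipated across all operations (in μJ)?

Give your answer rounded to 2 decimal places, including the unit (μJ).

Initial: C1(3μF, Q=20μC, V=6.67V), C2(5μF, Q=14μC, V=2.80V), C3(4μF, Q=13μC, V=3.25V), C4(1μF, Q=9μC, V=9.00V), C5(5μF, Q=17μC, V=3.40V)
Op 1: GROUND 5: Q5=0; energy lost=28.900
Op 2: CLOSE 1-4: Q_total=29.00, C_total=4.00, V=7.25; Q1=21.75, Q4=7.25; dissipated=2.042
Op 3: CLOSE 3-1: Q_total=34.75, C_total=7.00, V=4.96; Q3=19.86, Q1=14.89; dissipated=13.714
Op 4: CLOSE 1-5: Q_total=14.89, C_total=8.00, V=1.86; Q1=5.58, Q5=9.31; dissipated=23.104
Total dissipated: 67.760 μJ

Answer: 67.76 μJ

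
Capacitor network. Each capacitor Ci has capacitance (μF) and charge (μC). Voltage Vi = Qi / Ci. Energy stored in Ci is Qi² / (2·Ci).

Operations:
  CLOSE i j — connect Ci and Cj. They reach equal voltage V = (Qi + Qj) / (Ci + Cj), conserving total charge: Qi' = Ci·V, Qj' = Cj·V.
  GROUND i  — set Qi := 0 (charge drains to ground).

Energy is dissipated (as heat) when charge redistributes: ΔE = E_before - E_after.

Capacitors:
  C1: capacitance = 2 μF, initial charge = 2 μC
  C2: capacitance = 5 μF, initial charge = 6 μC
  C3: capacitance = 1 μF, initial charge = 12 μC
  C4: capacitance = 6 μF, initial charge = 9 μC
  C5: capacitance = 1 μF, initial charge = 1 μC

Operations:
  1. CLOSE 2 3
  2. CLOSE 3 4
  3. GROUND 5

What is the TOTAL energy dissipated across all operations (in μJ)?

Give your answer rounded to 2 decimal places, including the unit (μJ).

Answer: 50.06 μJ

Derivation:
Initial: C1(2μF, Q=2μC, V=1.00V), C2(5μF, Q=6μC, V=1.20V), C3(1μF, Q=12μC, V=12.00V), C4(6μF, Q=9μC, V=1.50V), C5(1μF, Q=1μC, V=1.00V)
Op 1: CLOSE 2-3: Q_total=18.00, C_total=6.00, V=3.00; Q2=15.00, Q3=3.00; dissipated=48.600
Op 2: CLOSE 3-4: Q_total=12.00, C_total=7.00, V=1.71; Q3=1.71, Q4=10.29; dissipated=0.964
Op 3: GROUND 5: Q5=0; energy lost=0.500
Total dissipated: 50.064 μJ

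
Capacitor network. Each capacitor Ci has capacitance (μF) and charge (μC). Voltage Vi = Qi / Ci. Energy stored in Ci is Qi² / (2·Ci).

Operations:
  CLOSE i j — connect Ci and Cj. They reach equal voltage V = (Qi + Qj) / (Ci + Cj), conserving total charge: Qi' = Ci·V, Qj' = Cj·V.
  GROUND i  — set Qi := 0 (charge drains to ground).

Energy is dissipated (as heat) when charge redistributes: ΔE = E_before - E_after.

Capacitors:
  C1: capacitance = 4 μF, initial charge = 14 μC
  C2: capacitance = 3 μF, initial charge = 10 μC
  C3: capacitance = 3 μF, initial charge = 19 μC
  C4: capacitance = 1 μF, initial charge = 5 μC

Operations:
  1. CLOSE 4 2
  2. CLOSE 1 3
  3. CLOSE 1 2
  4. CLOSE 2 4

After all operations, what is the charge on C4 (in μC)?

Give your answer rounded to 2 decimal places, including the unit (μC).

Answer: 4.16 μC

Derivation:
Initial: C1(4μF, Q=14μC, V=3.50V), C2(3μF, Q=10μC, V=3.33V), C3(3μF, Q=19μC, V=6.33V), C4(1μF, Q=5μC, V=5.00V)
Op 1: CLOSE 4-2: Q_total=15.00, C_total=4.00, V=3.75; Q4=3.75, Q2=11.25; dissipated=1.042
Op 2: CLOSE 1-3: Q_total=33.00, C_total=7.00, V=4.71; Q1=18.86, Q3=14.14; dissipated=6.881
Op 3: CLOSE 1-2: Q_total=30.11, C_total=7.00, V=4.30; Q1=17.20, Q2=12.90; dissipated=0.797
Op 4: CLOSE 2-4: Q_total=16.65, C_total=4.00, V=4.16; Q2=12.49, Q4=4.16; dissipated=0.114
Final charges: Q1=17.20, Q2=12.49, Q3=14.14, Q4=4.16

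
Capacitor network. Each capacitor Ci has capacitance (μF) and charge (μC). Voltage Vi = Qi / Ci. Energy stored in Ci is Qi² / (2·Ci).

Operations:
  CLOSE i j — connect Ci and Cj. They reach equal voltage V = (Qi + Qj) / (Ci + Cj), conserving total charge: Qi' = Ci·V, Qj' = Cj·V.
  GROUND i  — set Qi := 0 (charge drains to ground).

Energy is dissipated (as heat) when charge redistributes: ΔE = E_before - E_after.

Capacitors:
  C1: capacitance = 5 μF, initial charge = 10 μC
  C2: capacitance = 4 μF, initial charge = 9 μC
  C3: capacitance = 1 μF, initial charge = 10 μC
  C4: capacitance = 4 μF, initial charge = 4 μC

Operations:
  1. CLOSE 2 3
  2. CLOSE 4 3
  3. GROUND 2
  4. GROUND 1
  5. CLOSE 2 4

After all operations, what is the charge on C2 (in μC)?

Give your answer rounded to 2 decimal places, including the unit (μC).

Initial: C1(5μF, Q=10μC, V=2.00V), C2(4μF, Q=9μC, V=2.25V), C3(1μF, Q=10μC, V=10.00V), C4(4μF, Q=4μC, V=1.00V)
Op 1: CLOSE 2-3: Q_total=19.00, C_total=5.00, V=3.80; Q2=15.20, Q3=3.80; dissipated=24.025
Op 2: CLOSE 4-3: Q_total=7.80, C_total=5.00, V=1.56; Q4=6.24, Q3=1.56; dissipated=3.136
Op 3: GROUND 2: Q2=0; energy lost=28.880
Op 4: GROUND 1: Q1=0; energy lost=10.000
Op 5: CLOSE 2-4: Q_total=6.24, C_total=8.00, V=0.78; Q2=3.12, Q4=3.12; dissipated=2.434
Final charges: Q1=0.00, Q2=3.12, Q3=1.56, Q4=3.12

Answer: 3.12 μC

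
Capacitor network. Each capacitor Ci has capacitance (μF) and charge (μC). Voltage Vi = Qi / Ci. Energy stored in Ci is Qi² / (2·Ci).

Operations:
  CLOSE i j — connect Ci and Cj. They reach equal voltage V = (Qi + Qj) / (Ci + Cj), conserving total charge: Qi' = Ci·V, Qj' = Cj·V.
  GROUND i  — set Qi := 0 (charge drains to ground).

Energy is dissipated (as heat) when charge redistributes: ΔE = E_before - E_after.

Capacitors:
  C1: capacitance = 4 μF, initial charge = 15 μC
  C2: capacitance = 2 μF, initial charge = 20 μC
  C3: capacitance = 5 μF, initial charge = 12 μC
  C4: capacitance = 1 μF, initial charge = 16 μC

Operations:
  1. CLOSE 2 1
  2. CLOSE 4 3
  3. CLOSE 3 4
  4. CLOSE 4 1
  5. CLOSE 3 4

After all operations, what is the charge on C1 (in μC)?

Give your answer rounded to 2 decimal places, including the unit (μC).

Answer: 22.40 μC

Derivation:
Initial: C1(4μF, Q=15μC, V=3.75V), C2(2μF, Q=20μC, V=10.00V), C3(5μF, Q=12μC, V=2.40V), C4(1μF, Q=16μC, V=16.00V)
Op 1: CLOSE 2-1: Q_total=35.00, C_total=6.00, V=5.83; Q2=11.67, Q1=23.33; dissipated=26.042
Op 2: CLOSE 4-3: Q_total=28.00, C_total=6.00, V=4.67; Q4=4.67, Q3=23.33; dissipated=77.067
Op 3: CLOSE 3-4: Q_total=28.00, C_total=6.00, V=4.67; Q3=23.33, Q4=4.67; dissipated=0.000
Op 4: CLOSE 4-1: Q_total=28.00, C_total=5.00, V=5.60; Q4=5.60, Q1=22.40; dissipated=0.544
Op 5: CLOSE 3-4: Q_total=28.93, C_total=6.00, V=4.82; Q3=24.11, Q4=4.82; dissipated=0.363
Final charges: Q1=22.40, Q2=11.67, Q3=24.11, Q4=4.82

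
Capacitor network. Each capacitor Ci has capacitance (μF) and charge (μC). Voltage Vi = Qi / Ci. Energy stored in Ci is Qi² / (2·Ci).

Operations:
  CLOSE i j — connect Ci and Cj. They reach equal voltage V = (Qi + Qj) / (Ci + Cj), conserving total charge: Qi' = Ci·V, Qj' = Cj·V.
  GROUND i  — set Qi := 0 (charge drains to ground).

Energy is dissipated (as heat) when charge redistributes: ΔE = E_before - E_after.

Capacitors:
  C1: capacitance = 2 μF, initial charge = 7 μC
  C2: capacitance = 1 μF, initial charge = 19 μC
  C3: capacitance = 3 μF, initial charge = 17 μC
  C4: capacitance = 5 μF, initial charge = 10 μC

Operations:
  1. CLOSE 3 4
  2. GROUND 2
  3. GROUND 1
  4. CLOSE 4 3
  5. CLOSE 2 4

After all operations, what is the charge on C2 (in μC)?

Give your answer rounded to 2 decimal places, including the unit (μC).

Answer: 2.81 μC

Derivation:
Initial: C1(2μF, Q=7μC, V=3.50V), C2(1μF, Q=19μC, V=19.00V), C3(3μF, Q=17μC, V=5.67V), C4(5μF, Q=10μC, V=2.00V)
Op 1: CLOSE 3-4: Q_total=27.00, C_total=8.00, V=3.38; Q3=10.12, Q4=16.88; dissipated=12.604
Op 2: GROUND 2: Q2=0; energy lost=180.500
Op 3: GROUND 1: Q1=0; energy lost=12.250
Op 4: CLOSE 4-3: Q_total=27.00, C_total=8.00, V=3.38; Q4=16.88, Q3=10.12; dissipated=0.000
Op 5: CLOSE 2-4: Q_total=16.88, C_total=6.00, V=2.81; Q2=2.81, Q4=14.06; dissipated=4.746
Final charges: Q1=0.00, Q2=2.81, Q3=10.12, Q4=14.06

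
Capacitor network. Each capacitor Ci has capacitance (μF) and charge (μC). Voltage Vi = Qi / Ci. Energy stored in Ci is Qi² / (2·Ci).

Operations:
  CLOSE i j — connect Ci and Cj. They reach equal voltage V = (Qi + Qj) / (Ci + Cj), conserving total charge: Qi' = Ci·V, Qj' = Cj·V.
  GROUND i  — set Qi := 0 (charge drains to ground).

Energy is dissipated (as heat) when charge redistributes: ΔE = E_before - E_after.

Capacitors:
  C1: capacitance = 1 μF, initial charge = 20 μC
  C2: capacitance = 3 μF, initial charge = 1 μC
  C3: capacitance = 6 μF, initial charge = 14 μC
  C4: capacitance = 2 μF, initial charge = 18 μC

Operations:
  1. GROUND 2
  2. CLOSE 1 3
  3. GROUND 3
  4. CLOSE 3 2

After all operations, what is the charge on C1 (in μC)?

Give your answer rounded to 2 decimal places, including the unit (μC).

Initial: C1(1μF, Q=20μC, V=20.00V), C2(3μF, Q=1μC, V=0.33V), C3(6μF, Q=14μC, V=2.33V), C4(2μF, Q=18μC, V=9.00V)
Op 1: GROUND 2: Q2=0; energy lost=0.167
Op 2: CLOSE 1-3: Q_total=34.00, C_total=7.00, V=4.86; Q1=4.86, Q3=29.14; dissipated=133.762
Op 3: GROUND 3: Q3=0; energy lost=70.776
Op 4: CLOSE 3-2: Q_total=0.00, C_total=9.00, V=0.00; Q3=0.00, Q2=0.00; dissipated=0.000
Final charges: Q1=4.86, Q2=0.00, Q3=0.00, Q4=18.00

Answer: 4.86 μC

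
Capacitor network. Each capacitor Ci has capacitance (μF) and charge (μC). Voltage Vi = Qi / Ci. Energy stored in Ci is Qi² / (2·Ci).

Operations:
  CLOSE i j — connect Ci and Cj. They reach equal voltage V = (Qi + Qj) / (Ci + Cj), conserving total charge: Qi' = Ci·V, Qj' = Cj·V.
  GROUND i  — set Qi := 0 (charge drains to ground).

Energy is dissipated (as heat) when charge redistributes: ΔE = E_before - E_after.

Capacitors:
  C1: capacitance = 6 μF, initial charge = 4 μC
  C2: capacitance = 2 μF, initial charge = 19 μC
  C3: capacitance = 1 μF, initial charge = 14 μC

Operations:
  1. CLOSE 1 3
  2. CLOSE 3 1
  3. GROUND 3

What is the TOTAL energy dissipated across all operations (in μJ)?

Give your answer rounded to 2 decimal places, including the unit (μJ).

Answer: 79.50 μJ

Derivation:
Initial: C1(6μF, Q=4μC, V=0.67V), C2(2μF, Q=19μC, V=9.50V), C3(1μF, Q=14μC, V=14.00V)
Op 1: CLOSE 1-3: Q_total=18.00, C_total=7.00, V=2.57; Q1=15.43, Q3=2.57; dissipated=76.190
Op 2: CLOSE 3-1: Q_total=18.00, C_total=7.00, V=2.57; Q3=2.57, Q1=15.43; dissipated=0.000
Op 3: GROUND 3: Q3=0; energy lost=3.306
Total dissipated: 79.497 μJ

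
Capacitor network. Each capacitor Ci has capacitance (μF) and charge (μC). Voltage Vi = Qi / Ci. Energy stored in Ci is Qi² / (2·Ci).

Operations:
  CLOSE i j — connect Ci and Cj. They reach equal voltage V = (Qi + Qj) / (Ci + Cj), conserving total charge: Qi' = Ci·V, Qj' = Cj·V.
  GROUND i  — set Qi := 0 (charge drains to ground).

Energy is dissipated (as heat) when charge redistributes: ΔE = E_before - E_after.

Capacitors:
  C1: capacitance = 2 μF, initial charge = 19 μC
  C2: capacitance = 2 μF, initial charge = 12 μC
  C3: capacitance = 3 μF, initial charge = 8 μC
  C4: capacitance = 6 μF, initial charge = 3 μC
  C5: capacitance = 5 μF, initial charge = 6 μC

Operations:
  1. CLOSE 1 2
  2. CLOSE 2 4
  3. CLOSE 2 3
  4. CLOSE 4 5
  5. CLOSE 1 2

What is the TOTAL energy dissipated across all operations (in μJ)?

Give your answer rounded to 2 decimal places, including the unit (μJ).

Initial: C1(2μF, Q=19μC, V=9.50V), C2(2μF, Q=12μC, V=6.00V), C3(3μF, Q=8μC, V=2.67V), C4(6μF, Q=3μC, V=0.50V), C5(5μF, Q=6μC, V=1.20V)
Op 1: CLOSE 1-2: Q_total=31.00, C_total=4.00, V=7.75; Q1=15.50, Q2=15.50; dissipated=6.125
Op 2: CLOSE 2-4: Q_total=18.50, C_total=8.00, V=2.31; Q2=4.62, Q4=13.88; dissipated=39.422
Op 3: CLOSE 2-3: Q_total=12.62, C_total=5.00, V=2.52; Q2=5.05, Q3=7.58; dissipated=0.075
Op 4: CLOSE 4-5: Q_total=19.88, C_total=11.00, V=1.81; Q4=10.84, Q5=9.03; dissipated=1.688
Op 5: CLOSE 1-2: Q_total=20.55, C_total=4.00, V=5.14; Q1=10.28, Q2=10.28; dissipated=13.650
Total dissipated: 60.960 μJ

Answer: 60.96 μJ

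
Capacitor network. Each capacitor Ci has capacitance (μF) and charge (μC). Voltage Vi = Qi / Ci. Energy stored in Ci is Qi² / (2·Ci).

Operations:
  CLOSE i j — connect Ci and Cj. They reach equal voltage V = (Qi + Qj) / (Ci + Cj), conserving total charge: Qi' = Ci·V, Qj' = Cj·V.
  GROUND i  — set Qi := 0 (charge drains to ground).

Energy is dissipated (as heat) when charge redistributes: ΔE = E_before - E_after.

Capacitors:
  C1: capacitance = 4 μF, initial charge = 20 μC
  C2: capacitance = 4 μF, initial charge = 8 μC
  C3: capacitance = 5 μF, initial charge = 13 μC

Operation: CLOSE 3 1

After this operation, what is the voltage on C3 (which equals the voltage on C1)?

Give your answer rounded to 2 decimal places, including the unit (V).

Initial: C1(4μF, Q=20μC, V=5.00V), C2(4μF, Q=8μC, V=2.00V), C3(5μF, Q=13μC, V=2.60V)
Op 1: CLOSE 3-1: Q_total=33.00, C_total=9.00, V=3.67; Q3=18.33, Q1=14.67; dissipated=6.400

Answer: 3.67 V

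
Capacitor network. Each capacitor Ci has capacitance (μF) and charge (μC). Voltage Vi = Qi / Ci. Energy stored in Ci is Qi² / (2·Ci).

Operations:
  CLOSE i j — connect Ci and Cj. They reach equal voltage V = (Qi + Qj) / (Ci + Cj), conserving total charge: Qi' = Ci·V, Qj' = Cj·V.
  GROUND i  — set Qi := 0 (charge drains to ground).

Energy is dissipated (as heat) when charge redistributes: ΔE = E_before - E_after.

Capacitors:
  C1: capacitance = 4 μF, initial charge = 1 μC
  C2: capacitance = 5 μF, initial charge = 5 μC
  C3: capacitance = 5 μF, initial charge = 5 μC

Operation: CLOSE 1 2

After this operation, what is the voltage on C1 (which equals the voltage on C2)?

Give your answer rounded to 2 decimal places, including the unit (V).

Answer: 0.67 V

Derivation:
Initial: C1(4μF, Q=1μC, V=0.25V), C2(5μF, Q=5μC, V=1.00V), C3(5μF, Q=5μC, V=1.00V)
Op 1: CLOSE 1-2: Q_total=6.00, C_total=9.00, V=0.67; Q1=2.67, Q2=3.33; dissipated=0.625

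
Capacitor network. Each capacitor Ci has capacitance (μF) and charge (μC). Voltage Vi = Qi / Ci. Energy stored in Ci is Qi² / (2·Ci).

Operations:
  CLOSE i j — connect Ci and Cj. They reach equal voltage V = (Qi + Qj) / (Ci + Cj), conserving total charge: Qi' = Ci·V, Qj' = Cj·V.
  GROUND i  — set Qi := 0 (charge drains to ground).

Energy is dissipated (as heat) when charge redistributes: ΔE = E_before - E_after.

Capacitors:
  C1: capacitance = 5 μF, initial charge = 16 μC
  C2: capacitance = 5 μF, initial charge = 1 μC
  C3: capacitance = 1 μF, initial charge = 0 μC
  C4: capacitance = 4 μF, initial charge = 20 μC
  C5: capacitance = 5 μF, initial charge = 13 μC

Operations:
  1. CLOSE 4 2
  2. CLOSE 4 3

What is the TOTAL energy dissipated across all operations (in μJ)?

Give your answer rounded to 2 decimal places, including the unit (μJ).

Initial: C1(5μF, Q=16μC, V=3.20V), C2(5μF, Q=1μC, V=0.20V), C3(1μF, Q=0μC, V=0.00V), C4(4μF, Q=20μC, V=5.00V), C5(5μF, Q=13μC, V=2.60V)
Op 1: CLOSE 4-2: Q_total=21.00, C_total=9.00, V=2.33; Q4=9.33, Q2=11.67; dissipated=25.600
Op 2: CLOSE 4-3: Q_total=9.33, C_total=5.00, V=1.87; Q4=7.47, Q3=1.87; dissipated=2.178
Total dissipated: 27.778 μJ

Answer: 27.78 μJ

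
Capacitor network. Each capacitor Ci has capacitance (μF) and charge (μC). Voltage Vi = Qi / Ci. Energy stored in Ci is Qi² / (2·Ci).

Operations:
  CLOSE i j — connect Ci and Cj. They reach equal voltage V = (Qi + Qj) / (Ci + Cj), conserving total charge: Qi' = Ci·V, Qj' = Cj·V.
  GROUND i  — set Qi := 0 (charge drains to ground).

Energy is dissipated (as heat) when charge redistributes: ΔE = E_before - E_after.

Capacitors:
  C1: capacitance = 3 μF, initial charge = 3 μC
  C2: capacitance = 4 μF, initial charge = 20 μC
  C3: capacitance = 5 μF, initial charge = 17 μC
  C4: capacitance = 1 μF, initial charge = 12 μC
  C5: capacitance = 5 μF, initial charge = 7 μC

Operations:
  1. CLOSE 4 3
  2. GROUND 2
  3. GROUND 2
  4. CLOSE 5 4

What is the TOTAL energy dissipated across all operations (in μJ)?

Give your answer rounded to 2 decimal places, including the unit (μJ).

Answer: 85.73 μJ

Derivation:
Initial: C1(3μF, Q=3μC, V=1.00V), C2(4μF, Q=20μC, V=5.00V), C3(5μF, Q=17μC, V=3.40V), C4(1μF, Q=12μC, V=12.00V), C5(5μF, Q=7μC, V=1.40V)
Op 1: CLOSE 4-3: Q_total=29.00, C_total=6.00, V=4.83; Q4=4.83, Q3=24.17; dissipated=30.817
Op 2: GROUND 2: Q2=0; energy lost=50.000
Op 3: GROUND 2: Q2=0; energy lost=0.000
Op 4: CLOSE 5-4: Q_total=11.83, C_total=6.00, V=1.97; Q5=9.86, Q4=1.97; dissipated=4.912
Total dissipated: 85.728 μJ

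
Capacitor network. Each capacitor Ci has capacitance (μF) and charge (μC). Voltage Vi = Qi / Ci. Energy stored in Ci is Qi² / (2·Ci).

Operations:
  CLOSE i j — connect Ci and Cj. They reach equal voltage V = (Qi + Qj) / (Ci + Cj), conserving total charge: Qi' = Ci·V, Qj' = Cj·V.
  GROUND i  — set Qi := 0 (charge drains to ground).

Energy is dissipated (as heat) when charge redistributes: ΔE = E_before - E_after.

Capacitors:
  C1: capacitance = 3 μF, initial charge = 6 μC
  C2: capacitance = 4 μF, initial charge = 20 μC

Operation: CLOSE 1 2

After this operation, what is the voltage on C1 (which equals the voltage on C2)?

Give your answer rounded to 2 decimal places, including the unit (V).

Answer: 3.71 V

Derivation:
Initial: C1(3μF, Q=6μC, V=2.00V), C2(4μF, Q=20μC, V=5.00V)
Op 1: CLOSE 1-2: Q_total=26.00, C_total=7.00, V=3.71; Q1=11.14, Q2=14.86; dissipated=7.714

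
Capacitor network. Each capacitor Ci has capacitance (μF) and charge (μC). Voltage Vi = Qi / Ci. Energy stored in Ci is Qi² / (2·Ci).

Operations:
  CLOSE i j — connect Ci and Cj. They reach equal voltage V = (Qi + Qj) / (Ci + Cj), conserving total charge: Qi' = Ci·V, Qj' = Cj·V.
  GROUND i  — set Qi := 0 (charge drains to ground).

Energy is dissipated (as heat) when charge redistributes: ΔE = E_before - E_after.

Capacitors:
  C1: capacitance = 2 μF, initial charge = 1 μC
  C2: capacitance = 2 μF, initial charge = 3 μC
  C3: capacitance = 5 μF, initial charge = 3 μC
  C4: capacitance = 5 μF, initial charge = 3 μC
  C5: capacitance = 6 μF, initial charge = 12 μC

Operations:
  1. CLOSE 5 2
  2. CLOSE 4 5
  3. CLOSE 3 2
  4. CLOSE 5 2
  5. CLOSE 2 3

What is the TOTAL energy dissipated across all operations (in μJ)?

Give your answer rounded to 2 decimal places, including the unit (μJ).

Initial: C1(2μF, Q=1μC, V=0.50V), C2(2μF, Q=3μC, V=1.50V), C3(5μF, Q=3μC, V=0.60V), C4(5μF, Q=3μC, V=0.60V), C5(6μF, Q=12μC, V=2.00V)
Op 1: CLOSE 5-2: Q_total=15.00, C_total=8.00, V=1.88; Q5=11.25, Q2=3.75; dissipated=0.188
Op 2: CLOSE 4-5: Q_total=14.25, C_total=11.00, V=1.30; Q4=6.48, Q5=7.77; dissipated=2.217
Op 3: CLOSE 3-2: Q_total=6.75, C_total=7.00, V=0.96; Q3=4.82, Q2=1.93; dissipated=1.161
Op 4: CLOSE 5-2: Q_total=9.70, C_total=8.00, V=1.21; Q5=7.28, Q2=2.43; dissipated=0.082
Op 5: CLOSE 2-3: Q_total=7.25, C_total=7.00, V=1.04; Q2=2.07, Q3=5.18; dissipated=0.044
Total dissipated: 3.692 μJ

Answer: 3.69 μJ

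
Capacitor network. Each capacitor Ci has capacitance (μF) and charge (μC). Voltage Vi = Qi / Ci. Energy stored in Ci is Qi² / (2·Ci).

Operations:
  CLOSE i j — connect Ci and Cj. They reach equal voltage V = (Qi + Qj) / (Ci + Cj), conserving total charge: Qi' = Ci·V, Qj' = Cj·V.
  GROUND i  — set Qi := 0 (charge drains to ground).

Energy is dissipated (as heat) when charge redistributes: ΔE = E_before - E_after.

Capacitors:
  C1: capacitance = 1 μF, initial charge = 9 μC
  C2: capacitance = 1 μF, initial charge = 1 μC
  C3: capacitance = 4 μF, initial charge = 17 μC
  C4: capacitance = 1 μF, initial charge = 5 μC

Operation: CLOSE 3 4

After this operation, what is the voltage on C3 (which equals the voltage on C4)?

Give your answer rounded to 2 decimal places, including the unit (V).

Initial: C1(1μF, Q=9μC, V=9.00V), C2(1μF, Q=1μC, V=1.00V), C3(4μF, Q=17μC, V=4.25V), C4(1μF, Q=5μC, V=5.00V)
Op 1: CLOSE 3-4: Q_total=22.00, C_total=5.00, V=4.40; Q3=17.60, Q4=4.40; dissipated=0.225

Answer: 4.40 V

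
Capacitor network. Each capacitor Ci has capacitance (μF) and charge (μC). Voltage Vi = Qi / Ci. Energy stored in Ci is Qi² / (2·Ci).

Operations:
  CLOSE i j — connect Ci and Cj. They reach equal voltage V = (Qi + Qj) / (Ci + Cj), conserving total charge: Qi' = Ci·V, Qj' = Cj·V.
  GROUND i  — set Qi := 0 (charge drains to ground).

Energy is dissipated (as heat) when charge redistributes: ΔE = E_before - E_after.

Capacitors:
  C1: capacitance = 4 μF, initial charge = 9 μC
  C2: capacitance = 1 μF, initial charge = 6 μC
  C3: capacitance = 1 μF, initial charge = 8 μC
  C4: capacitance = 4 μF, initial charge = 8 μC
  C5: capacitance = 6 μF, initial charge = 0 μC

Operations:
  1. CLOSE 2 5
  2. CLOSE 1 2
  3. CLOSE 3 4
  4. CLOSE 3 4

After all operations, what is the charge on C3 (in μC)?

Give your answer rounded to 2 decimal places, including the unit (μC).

Initial: C1(4μF, Q=9μC, V=2.25V), C2(1μF, Q=6μC, V=6.00V), C3(1μF, Q=8μC, V=8.00V), C4(4μF, Q=8μC, V=2.00V), C5(6μF, Q=0μC, V=0.00V)
Op 1: CLOSE 2-5: Q_total=6.00, C_total=7.00, V=0.86; Q2=0.86, Q5=5.14; dissipated=15.429
Op 2: CLOSE 1-2: Q_total=9.86, C_total=5.00, V=1.97; Q1=7.89, Q2=1.97; dissipated=0.776
Op 3: CLOSE 3-4: Q_total=16.00, C_total=5.00, V=3.20; Q3=3.20, Q4=12.80; dissipated=14.400
Op 4: CLOSE 3-4: Q_total=16.00, C_total=5.00, V=3.20; Q3=3.20, Q4=12.80; dissipated=0.000
Final charges: Q1=7.89, Q2=1.97, Q3=3.20, Q4=12.80, Q5=5.14

Answer: 3.20 μC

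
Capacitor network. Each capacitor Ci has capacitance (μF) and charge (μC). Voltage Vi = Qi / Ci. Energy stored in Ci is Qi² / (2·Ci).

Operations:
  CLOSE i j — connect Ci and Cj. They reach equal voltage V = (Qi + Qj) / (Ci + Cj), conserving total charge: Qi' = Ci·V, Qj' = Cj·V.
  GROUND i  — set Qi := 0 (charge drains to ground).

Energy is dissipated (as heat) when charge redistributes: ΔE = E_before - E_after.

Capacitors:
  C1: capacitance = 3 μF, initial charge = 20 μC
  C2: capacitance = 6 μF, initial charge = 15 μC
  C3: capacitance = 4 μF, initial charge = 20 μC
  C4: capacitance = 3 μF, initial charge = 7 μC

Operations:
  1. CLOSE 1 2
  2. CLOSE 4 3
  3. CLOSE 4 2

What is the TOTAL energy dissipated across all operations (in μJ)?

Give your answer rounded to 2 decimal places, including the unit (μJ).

Initial: C1(3μF, Q=20μC, V=6.67V), C2(6μF, Q=15μC, V=2.50V), C3(4μF, Q=20μC, V=5.00V), C4(3μF, Q=7μC, V=2.33V)
Op 1: CLOSE 1-2: Q_total=35.00, C_total=9.00, V=3.89; Q1=11.67, Q2=23.33; dissipated=17.361
Op 2: CLOSE 4-3: Q_total=27.00, C_total=7.00, V=3.86; Q4=11.57, Q3=15.43; dissipated=6.095
Op 3: CLOSE 4-2: Q_total=34.90, C_total=9.00, V=3.88; Q4=11.63, Q2=23.27; dissipated=0.001
Total dissipated: 23.457 μJ

Answer: 23.46 μJ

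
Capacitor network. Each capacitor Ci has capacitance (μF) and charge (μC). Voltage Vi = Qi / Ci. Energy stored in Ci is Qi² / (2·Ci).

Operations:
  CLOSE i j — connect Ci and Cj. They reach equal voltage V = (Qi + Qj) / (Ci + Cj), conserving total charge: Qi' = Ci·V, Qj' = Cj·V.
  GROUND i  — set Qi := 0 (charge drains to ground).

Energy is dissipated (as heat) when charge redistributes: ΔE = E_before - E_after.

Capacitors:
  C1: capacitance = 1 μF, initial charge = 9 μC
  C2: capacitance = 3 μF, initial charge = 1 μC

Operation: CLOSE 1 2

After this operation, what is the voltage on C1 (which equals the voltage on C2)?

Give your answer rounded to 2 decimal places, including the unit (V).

Initial: C1(1μF, Q=9μC, V=9.00V), C2(3μF, Q=1μC, V=0.33V)
Op 1: CLOSE 1-2: Q_total=10.00, C_total=4.00, V=2.50; Q1=2.50, Q2=7.50; dissipated=28.167

Answer: 2.50 V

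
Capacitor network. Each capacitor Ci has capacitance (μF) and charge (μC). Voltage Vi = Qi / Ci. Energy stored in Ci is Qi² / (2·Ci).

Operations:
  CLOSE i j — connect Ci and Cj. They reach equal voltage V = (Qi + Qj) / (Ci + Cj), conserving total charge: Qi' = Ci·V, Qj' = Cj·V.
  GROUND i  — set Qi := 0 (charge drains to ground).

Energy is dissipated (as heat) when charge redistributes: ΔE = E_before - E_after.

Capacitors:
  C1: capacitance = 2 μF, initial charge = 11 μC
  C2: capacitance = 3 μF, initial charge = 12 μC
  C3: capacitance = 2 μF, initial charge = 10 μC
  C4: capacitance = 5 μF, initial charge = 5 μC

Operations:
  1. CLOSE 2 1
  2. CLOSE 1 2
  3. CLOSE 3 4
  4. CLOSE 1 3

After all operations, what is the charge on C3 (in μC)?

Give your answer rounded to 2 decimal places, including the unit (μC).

Initial: C1(2μF, Q=11μC, V=5.50V), C2(3μF, Q=12μC, V=4.00V), C3(2μF, Q=10μC, V=5.00V), C4(5μF, Q=5μC, V=1.00V)
Op 1: CLOSE 2-1: Q_total=23.00, C_total=5.00, V=4.60; Q2=13.80, Q1=9.20; dissipated=1.350
Op 2: CLOSE 1-2: Q_total=23.00, C_total=5.00, V=4.60; Q1=9.20, Q2=13.80; dissipated=0.000
Op 3: CLOSE 3-4: Q_total=15.00, C_total=7.00, V=2.14; Q3=4.29, Q4=10.71; dissipated=11.429
Op 4: CLOSE 1-3: Q_total=13.49, C_total=4.00, V=3.37; Q1=6.74, Q3=6.74; dissipated=3.019
Final charges: Q1=6.74, Q2=13.80, Q3=6.74, Q4=10.71

Answer: 6.74 μC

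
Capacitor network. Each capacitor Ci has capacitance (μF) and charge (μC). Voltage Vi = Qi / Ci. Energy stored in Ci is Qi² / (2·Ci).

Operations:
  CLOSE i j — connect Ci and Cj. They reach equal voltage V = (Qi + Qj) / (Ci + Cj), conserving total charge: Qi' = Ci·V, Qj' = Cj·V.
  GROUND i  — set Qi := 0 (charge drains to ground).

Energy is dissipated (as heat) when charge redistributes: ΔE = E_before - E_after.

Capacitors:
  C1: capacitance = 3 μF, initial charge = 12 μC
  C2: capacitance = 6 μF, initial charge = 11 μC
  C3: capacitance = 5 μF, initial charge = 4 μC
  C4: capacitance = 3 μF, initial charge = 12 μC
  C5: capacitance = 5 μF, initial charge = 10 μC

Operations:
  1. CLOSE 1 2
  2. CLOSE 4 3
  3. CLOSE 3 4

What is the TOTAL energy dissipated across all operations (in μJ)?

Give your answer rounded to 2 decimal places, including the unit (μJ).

Answer: 14.29 μJ

Derivation:
Initial: C1(3μF, Q=12μC, V=4.00V), C2(6μF, Q=11μC, V=1.83V), C3(5μF, Q=4μC, V=0.80V), C4(3μF, Q=12μC, V=4.00V), C5(5μF, Q=10μC, V=2.00V)
Op 1: CLOSE 1-2: Q_total=23.00, C_total=9.00, V=2.56; Q1=7.67, Q2=15.33; dissipated=4.694
Op 2: CLOSE 4-3: Q_total=16.00, C_total=8.00, V=2.00; Q4=6.00, Q3=10.00; dissipated=9.600
Op 3: CLOSE 3-4: Q_total=16.00, C_total=8.00, V=2.00; Q3=10.00, Q4=6.00; dissipated=0.000
Total dissipated: 14.294 μJ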